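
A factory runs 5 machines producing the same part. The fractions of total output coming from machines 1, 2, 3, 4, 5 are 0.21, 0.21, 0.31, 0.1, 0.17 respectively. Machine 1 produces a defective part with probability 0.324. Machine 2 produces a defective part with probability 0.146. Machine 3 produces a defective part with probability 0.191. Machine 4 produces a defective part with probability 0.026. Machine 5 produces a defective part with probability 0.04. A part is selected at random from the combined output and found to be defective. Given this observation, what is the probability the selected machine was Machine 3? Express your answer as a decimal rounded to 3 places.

Posterior probability ≈ 0.354

Tabulate prior·likelihood by source: [1] prior 0.21, lik 0.324, product 0.06804; [2] prior 0.21, lik 0.146, product 0.03066; [3] prior 0.31, lik 0.191, product 0.05921; [4] prior 0.1, lik 0.026, product 0.002600; [5] prior 0.17, lik 0.04, product 0.006800.
Normalizing constant = 0.16731; the posterior for Machine 3 is its product over the sum, 0.05921/0.16731 = 0.354.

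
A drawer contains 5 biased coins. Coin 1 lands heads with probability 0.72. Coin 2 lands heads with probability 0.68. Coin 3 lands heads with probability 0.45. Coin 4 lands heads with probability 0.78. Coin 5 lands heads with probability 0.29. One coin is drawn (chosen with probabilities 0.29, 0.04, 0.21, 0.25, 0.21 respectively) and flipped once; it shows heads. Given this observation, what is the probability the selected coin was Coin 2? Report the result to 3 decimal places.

P(heads|C1) = 0.72; P(heads|C2) = 0.68; P(heads|C3) = 0.45; P(heads|C4) = 0.78; P(heads|C5) = 0.29.
Prior × likelihood for each source: 0.29·0.72=0.2088, 0.04·0.68=0.02720, 0.21·0.45=0.09450, 0.25·0.78=0.1950, 0.21·0.29=0.06090. Summing gives P(heads) = 0.58640.
P(Coin 2 | heads) = 0.02720 / 0.58640 = 0.046.

Posterior probability ≈ 0.046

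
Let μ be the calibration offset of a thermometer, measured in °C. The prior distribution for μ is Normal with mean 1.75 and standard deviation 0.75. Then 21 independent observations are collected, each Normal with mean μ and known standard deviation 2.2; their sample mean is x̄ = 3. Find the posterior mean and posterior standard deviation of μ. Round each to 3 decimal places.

Posterior mean ≈ 2.637; posterior SD ≈ 0.404

Prior precision 1/τ₀² = 1/0.75² = 1.77778; data precision n/σ² = 21/2.2² = 4.33884.
Posterior precision = 1.77778 + 4.33884 = 6.11662, giving posterior SD = 1/√6.11662 = 0.404.
Posterior mean = (1.77778·1.75 + 4.33884·3) / 6.11662 = 2.637.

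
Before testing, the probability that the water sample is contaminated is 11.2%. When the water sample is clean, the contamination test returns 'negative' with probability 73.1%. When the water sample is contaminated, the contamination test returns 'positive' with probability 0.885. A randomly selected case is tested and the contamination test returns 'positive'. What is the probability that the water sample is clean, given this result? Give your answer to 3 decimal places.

P(¬H | E) ≈ 0.707

Let H be the event that the water sample is contaminated. P(H) = 0.112, so P(¬H) = 0.888. With E the 'positive' result, P(E|H) = 0.885 and P(E|¬H) = 0.269.
P(E) = 0.885·0.112 + 0.269·0.888 = 0.099120 + 0.23887 = 0.33799.
By Bayes' theorem, P(H|E) = 0.099120 / 0.33799 = 0.293. Hence P(¬H|E) = 1 − 0.293 = 0.707.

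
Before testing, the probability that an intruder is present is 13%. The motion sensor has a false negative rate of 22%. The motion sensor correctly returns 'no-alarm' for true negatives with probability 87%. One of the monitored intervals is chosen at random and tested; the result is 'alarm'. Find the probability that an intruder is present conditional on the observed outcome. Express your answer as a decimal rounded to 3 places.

Let H be the event that an intruder is present. P(H) = 0.13, so P(¬H) = 0.87. With E the 'alarm' result, P(E|H) = 0.78 and P(E|¬H) = 0.13.
P(E) = 0.78·0.13 + 0.13·0.87 = 0.10140 + 0.11310 = 0.21450.
By Bayes' theorem, P(H|E) = 0.10140 / 0.21450 = 0.473.

P(H | E) ≈ 0.473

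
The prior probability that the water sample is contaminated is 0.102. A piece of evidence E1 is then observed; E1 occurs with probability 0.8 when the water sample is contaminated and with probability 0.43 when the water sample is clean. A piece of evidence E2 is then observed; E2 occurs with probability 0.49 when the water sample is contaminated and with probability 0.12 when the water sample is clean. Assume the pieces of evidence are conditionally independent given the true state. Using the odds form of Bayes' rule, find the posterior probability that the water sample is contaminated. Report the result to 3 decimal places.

Prior odds = 0.102/(1−0.102) = 0.11359. In log-odds, ln(0.11359) = -2.1752.
Add log likelihood ratios: ln(1.8605) + ln(4.0833) = 2.0277.
Posterior log-odds = -0.14746, so posterior odds = exp(-0.14746) = 0.86290. Converting, P(H|E) = 0.86290/1.8629 = 0.463.

Posterior probability ≈ 0.463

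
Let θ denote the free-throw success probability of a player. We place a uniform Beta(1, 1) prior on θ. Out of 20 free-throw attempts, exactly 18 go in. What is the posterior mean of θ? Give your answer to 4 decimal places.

Posterior mean ≈ 0.8636

The binomial likelihood is conjugate to the Beta prior: with 18 successes and 2 failures, the posterior is Beta(1+18, 1+2) = Beta(19, 3).
E[θ | data] = 19/(19+3) = 0.8636.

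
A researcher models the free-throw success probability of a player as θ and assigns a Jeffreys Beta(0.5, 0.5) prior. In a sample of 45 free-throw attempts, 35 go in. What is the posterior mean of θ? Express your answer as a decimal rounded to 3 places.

Observing 35 successes and 10 failures updates Beta(0.5, 0.5) by adding the success and failure counts to the two shape parameters: α = 0.5+35 = 35.5, β = 0.5+10 = 10.5.
E[θ | data] = 35.5/(35.5+10.5) = 0.772.

Posterior mean ≈ 0.772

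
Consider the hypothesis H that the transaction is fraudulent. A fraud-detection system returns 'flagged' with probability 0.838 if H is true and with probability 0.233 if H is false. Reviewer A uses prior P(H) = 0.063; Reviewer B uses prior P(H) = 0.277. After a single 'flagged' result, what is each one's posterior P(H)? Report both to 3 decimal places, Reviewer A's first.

P('+'|H) = 0.838, P('+'|¬H) = 0.233.
Reviewer A: numerator 0.838·0.063 = 0.052794; evidence = 0.052794+0.233·0.937 = 0.27111; posterior = 0.195.
Reviewer B: numerator 0.838·0.277 = 0.23213; evidence = 0.23213+0.233·0.723 = 0.40058; posterior = 0.579.

Reviewer A: 0.195; Reviewer B: 0.579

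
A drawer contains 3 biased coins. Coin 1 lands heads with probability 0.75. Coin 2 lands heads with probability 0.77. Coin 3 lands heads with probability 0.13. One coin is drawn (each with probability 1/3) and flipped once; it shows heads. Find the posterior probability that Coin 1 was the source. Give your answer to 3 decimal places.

Posterior probability ≈ 0.455

P(heads|C1) = 0.75; P(heads|C2) = 0.77; P(heads|C3) = 0.13.
Prior × likelihood for each source: 0.333333·0.75=0.2500, 0.333333·0.77=0.2567, 0.333333·0.13=0.04333. Summing gives P(heads) = 0.55000.
P(Coin 1 | heads) = 0.2500 / 0.55000 = 0.455.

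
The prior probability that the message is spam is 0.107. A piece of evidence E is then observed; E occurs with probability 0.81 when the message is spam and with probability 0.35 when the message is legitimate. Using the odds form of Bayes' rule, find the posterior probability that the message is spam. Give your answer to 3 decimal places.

Prior odds = 0.107/(1−0.107) = 0.11982. In log-odds, ln(0.11982) = -2.1218.
Add log likelihood ratio: ln(2.3143) = 0.83910.
Posterior log-odds = -1.2827, so posterior odds = exp(-1.2827) = 0.27730. Converting, P(H|E) = 0.27730/1.2773 = 0.217.

Posterior probability ≈ 0.217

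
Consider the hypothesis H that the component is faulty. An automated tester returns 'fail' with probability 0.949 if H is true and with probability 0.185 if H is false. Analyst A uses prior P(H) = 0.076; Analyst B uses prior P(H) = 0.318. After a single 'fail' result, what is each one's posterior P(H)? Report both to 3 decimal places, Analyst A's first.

Analyst A: 0.297; Analyst B: 0.705

The likelihood ratio for a 'fail' result is 0.949/0.185 = 5.1297.
Analyst A: prior odds 0.076/0.924 = 0.082251; posterior odds 0.42193; posterior probability 0.297.
Analyst B: prior odds 0.318/0.682 = 0.46628; posterior odds 2.3919; posterior probability 0.705.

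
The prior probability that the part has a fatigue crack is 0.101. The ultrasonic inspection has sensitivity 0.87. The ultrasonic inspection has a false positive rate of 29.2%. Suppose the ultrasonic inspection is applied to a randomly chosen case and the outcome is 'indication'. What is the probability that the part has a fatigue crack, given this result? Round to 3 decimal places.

Write H for 'the part has a fatigue crack'. Prior odds H:¬H = 0.101/0.899 = 0.11235. For the 'indication' outcome, the likelihood ratio is 0.87/0.292 = 2.9795.
Posterior odds = 0.11235 × 2.9795 = 0.33473, so P(H|E) = 0.33473/(1+0.33473) = 0.251.

P(H | E) ≈ 0.251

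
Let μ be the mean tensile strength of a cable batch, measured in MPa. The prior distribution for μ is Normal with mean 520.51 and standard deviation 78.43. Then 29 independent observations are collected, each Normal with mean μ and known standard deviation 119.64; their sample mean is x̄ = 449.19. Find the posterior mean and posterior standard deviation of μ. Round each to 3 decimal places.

Posterior mean ≈ 454.488; posterior SD ≈ 21.376

With known σ, the Normal prior is conjugate. Weight on the data is w = (n/σ²)/(n/σ² + 1/τ₀²) = 0.00202603/(0.00202603+0.00016257) = 0.92572.
Posterior mean = w·x̄ + (1−w)·μ₀ = 0.92572·449.19 + 0.074280·520.51 = 454.488. Posterior variance = 1/(0.00202603+0.00016257) = 456.914, so SD = 21.376.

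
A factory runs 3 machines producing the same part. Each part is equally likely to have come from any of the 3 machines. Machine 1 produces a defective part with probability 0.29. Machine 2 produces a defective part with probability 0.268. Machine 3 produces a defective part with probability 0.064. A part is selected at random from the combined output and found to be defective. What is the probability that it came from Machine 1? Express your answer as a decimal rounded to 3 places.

Tabulate prior·likelihood by source: [1] prior 0.333333, lik 0.29, product 0.09667; [2] prior 0.333333, lik 0.268, product 0.08933; [3] prior 0.333333, lik 0.064, product 0.02133.
Normalizing constant = 0.20733; the posterior for Machine 1 is its product over the sum, 0.09667/0.20733 = 0.466.

Posterior probability ≈ 0.466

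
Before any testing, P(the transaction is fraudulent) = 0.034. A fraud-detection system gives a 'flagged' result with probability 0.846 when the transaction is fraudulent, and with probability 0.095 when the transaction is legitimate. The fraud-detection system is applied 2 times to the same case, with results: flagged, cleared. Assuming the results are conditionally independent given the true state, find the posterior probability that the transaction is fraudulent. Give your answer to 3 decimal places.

Let H be the event that the transaction is fraudulent; start with P(H) = 0.034. P('flagged'|H) = 0.846, P('flagged'|¬H) = 0.095.
Update on result 1 ('flagged'): P(H) ← 0.846·0.0340 / (0.846·0.0340 + 0.095·0.9660) = 0.028764/0.12053 = 0.2386.
Update on result 2 ('cleared'): P(H) ← 0.154·0.2386 / (0.154·0.2386 + 0.905·0.7614) = 0.036750/0.72578 = 0.0506.

Posterior P(H) ≈ 0.051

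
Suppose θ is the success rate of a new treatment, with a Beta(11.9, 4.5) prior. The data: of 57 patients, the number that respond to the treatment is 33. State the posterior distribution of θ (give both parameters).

Posterior: Beta(44.9, 28.5)

The binomial likelihood is conjugate to the Beta prior: with 33 successes and 24 failures, the posterior is Beta(11.9+33, 4.5+24) = Beta(44.9, 28.5).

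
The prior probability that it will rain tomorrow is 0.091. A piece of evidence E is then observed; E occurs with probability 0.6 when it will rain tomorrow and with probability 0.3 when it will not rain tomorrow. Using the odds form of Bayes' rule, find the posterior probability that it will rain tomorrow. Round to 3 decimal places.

Prior odds = 0.091/(1−0.091) = 0.10011.
Likelihood ratio for E = 0.6/0.3 = 2.0000.
Posterior odds = prior odds × LR = 0.20022.
Posterior probability = odds/(1+odds) = 0.20022/1.2002 = 0.167.

Posterior probability ≈ 0.167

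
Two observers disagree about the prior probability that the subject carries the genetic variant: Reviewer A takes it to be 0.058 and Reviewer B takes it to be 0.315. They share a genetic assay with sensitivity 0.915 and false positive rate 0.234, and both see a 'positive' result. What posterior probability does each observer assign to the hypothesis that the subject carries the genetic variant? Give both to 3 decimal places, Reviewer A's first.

Reviewer A: 0.194; Reviewer B: 0.643

The likelihood ratio for a 'positive' result is 0.915/0.234 = 3.9103.
Reviewer A: prior odds 0.058/0.942 = 0.061571; posterior odds 0.24076; posterior probability 0.194.
Reviewer B: prior odds 0.315/0.685 = 0.45985; posterior odds 1.7981; posterior probability 0.643.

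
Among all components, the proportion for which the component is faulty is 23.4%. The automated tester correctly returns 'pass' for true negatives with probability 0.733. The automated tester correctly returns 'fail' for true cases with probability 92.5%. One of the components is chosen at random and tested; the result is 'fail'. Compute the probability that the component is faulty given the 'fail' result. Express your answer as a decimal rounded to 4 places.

P(H | E) ≈ 0.5142

Let H be the event that the component is faulty. P(H) = 0.234, so P(¬H) = 0.766. With E the 'fail' result, P(E|H) = 0.925 and P(E|¬H) = 0.267.
P(E) = 0.925·0.234 + 0.267·0.766 = 0.21645 + 0.20452 = 0.42097.
By Bayes' theorem, P(H|E) = 0.21645 / 0.42097 = 0.5142.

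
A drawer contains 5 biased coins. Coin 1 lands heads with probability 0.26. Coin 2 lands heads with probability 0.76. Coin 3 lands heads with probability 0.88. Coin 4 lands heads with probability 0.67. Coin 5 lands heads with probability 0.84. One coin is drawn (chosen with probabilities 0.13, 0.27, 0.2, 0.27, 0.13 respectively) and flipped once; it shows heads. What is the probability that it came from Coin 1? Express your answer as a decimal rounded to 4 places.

Tabulate prior·likelihood by source: [1] prior 0.13, lik 0.26, product 0.03380; [2] prior 0.27, lik 0.76, product 0.2052; [3] prior 0.2, lik 0.88, product 0.1760; [4] prior 0.27, lik 0.67, product 0.1809; [5] prior 0.13, lik 0.84, product 0.1092.
Normalizing constant = 0.70510; the posterior for Coin 1 is its product over the sum, 0.03380/0.70510 = 0.0479.

Posterior probability ≈ 0.0479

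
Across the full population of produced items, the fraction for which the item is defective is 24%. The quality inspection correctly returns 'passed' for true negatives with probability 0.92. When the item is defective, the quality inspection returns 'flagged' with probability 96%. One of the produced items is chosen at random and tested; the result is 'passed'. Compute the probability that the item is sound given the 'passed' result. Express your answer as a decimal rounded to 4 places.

P(¬H | E) ≈ 0.9865

Let H be the event that the item is defective. P(H) = 0.24, so P(¬H) = 0.76. With E the 'passed' result, P(E|H) = 0.04 and P(E|¬H) = 0.92.
P(E) = 0.04·0.24 + 0.92·0.76 = 0.0096000 + 0.69920 = 0.70880.
By Bayes' theorem, P(H|E) = 0.0096000 / 0.70880 = 0.0135. Hence P(¬H|E) = 1 − 0.0135 = 0.9865.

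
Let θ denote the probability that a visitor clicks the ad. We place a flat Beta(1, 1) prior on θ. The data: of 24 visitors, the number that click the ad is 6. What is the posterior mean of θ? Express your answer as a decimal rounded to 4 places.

Posterior mean ≈ 0.2692

Observing 6 successes and 18 failures updates Beta(1, 1) by adding the success and failure counts to the two shape parameters: α = 1+6 = 7, β = 1+18 = 19.
E[θ | data] = 7/(7+19) = 0.2692.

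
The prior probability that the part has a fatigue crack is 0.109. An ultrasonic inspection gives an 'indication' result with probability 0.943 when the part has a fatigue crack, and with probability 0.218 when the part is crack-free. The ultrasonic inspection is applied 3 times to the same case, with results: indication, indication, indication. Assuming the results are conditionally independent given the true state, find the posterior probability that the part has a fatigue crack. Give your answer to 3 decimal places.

Let H be the event that the part has a fatigue crack; start with P(H) = 0.109. P('indication'|H) = 0.943, P('indication'|¬H) = 0.218.
Update on result 1 ('indication'): P(H) ← 0.943·0.1090 / (0.943·0.1090 + 0.218·0.8910) = 0.10279/0.29702 = 0.3461.
Update on result 2 ('indication'): P(H) ← 0.943·0.3461 / (0.943·0.3461 + 0.218·0.6539) = 0.32633/0.46889 = 0.6960.
Update on result 3 ('indication'): P(H) ← 0.943·0.6960 / (0.943·0.6960 + 0.218·0.3040) = 0.65629/0.72257 = 0.9083.

Posterior P(H) ≈ 0.908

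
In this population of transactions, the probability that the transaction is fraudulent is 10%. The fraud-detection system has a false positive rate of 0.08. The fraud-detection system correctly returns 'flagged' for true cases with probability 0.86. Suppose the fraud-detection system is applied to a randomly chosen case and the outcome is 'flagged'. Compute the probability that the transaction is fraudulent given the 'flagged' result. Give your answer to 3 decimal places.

P(H | E) ≈ 0.544

Let H be the event that the transaction is fraudulent. P(H) = 0.1, so P(¬H) = 0.9. With E the 'flagged' result, P(E|H) = 0.86 and P(E|¬H) = 0.08.
P(E) = 0.86·0.1 + 0.08·0.9 = 0.086000 + 0.072000 = 0.15800.
By Bayes' theorem, P(H|E) = 0.086000 / 0.15800 = 0.544.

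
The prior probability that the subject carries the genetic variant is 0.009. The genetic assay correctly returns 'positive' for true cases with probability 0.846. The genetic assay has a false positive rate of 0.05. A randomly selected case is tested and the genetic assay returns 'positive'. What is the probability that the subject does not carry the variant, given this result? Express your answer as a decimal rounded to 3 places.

Write H for 'the subject carries the genetic variant'. Prior odds H:¬H = 0.009/0.991 = 0.0090817. For the 'positive' outcome, the likelihood ratio is 0.846/0.05 = 16.920.
Posterior odds = 0.0090817 × 16.920 = 0.15366, so P(H|E) = 0.15366/(1+0.15366) = 0.133. Then P(¬H|E) = 1 − 0.133 = 0.867.

P(¬H | E) ≈ 0.867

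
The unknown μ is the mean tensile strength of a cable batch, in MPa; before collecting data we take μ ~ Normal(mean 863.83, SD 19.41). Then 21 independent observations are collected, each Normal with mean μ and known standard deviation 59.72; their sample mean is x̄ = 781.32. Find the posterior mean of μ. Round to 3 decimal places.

Posterior mean ≈ 806.957

Prior precision 1/τ₀² = 1/19.41² = 0.00265429; data precision n/σ² = 21/59.72² = 0.00588816.
Posterior precision = 0.00265429 + 0.00588816 = 0.00854245.
Posterior mean = (0.00265429·863.83 + 0.00588816·781.32) / 0.00854245 = 806.957.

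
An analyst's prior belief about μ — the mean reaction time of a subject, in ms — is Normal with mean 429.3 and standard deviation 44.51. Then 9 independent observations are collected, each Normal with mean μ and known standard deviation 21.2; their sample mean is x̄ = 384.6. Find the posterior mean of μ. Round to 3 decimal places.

Posterior mean ≈ 385.699

With known σ, the Normal prior is conjugate. Weight on the data is w = (n/σ²)/(n/σ² + 1/τ₀²) = 0.0200249/(0.0200249+0.00050476) = 0.97541.
Posterior mean = w·x̄ + (1−w)·μ₀ = 0.97541·384.6 + 0.024587·429.3 = 385.699.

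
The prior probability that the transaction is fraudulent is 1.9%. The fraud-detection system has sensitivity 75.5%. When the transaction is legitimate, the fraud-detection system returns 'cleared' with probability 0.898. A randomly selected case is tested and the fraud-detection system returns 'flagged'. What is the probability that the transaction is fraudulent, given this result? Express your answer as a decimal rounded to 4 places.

P(H | E) ≈ 0.1254

Let H be the event that the transaction is fraudulent. P(H) = 0.019, so P(¬H) = 0.981. With E the 'flagged' result, P(E|H) = 0.755 and P(E|¬H) = 0.102.
P(E) = 0.755·0.019 + 0.102·0.981 = 0.014345 + 0.10006 = 0.11441.
By Bayes' theorem, P(H|E) = 0.014345 / 0.11441 = 0.1254.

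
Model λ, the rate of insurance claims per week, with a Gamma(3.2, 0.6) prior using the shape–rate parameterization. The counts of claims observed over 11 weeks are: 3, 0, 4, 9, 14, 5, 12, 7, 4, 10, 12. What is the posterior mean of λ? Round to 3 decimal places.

The Poisson likelihood adds the total count to the shape and the number of exposure periods to the rate. Here ∑xᵢ = 80 and n = 11, so shape 3.2→83.2 and rate 0.6→11.6.
Posterior mean = shape/rate = 83.2/11.6 = 7.172.

Posterior mean ≈ 7.172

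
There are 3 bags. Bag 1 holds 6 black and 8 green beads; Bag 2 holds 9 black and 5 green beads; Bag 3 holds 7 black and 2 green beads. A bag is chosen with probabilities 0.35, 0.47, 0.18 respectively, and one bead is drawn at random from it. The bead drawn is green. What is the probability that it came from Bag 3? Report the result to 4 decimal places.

Posterior probability ≈ 0.0981

P(green|Bag 1) = 0.5714; P(green|Bag 2) = 0.3571; P(green|Bag 3) = 0.2222.
Prior × likelihood for each source: 0.35·0.5714=0.2000, 0.47·0.3571=0.1679, 0.18·0.2222=0.04000. Summing gives P(green) = 0.40786.
P(Bag 3 | green) = 0.04000 / 0.40786 = 0.0981.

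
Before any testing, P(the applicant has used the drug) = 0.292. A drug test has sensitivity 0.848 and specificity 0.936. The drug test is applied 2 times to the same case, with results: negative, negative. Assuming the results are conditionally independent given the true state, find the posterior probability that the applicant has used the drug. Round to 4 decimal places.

Posterior P(H) ≈ 0.0108

Let H be the event that the applicant has used the drug; start with P(H) = 0.292. P('positive'|H) = 0.848, P('positive'|¬H) = 0.064.
Update on result 1 ('negative'): P(H) ← 0.152·0.2920 / (0.152·0.2920 + 0.936·0.7080) = 0.044384/0.70707 = 0.0628.
Update on result 2 ('negative'): P(H) ← 0.152·0.0628 / (0.152·0.0628 + 0.936·0.9372) = 0.0095413/0.88679 = 0.0108.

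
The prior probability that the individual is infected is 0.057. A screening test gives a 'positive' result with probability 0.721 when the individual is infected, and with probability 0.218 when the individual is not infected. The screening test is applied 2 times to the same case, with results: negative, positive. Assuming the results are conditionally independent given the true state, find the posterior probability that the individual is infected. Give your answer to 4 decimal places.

Let H be the event that the individual is infected; start with P(H) = 0.057. P('positive'|H) = 0.721, P('positive'|¬H) = 0.218.
Update on result 1 ('negative'): P(H) ← 0.279·0.0570 / (0.279·0.0570 + 0.782·0.9430) = 0.015903/0.75333 = 0.0211.
Update on result 2 ('positive'): P(H) ← 0.721·0.0211 / (0.721·0.0211 + 0.218·0.9789) = 0.015221/0.22862 = 0.0666.

Posterior P(H) ≈ 0.0666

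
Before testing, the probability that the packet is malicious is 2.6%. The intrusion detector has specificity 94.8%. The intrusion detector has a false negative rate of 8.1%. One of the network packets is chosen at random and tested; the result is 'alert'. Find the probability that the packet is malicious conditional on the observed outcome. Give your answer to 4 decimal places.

P(H | E) ≈ 0.3205

Write H for 'the packet is malicious'. Prior odds H:¬H = 0.026/0.974 = 0.026694. For the 'alert' outcome, the likelihood ratio is 0.919/0.052 = 17.673.
Posterior odds = 0.026694 × 17.673 = 0.47177, so P(H|E) = 0.47177/(1+0.47177) = 0.3205.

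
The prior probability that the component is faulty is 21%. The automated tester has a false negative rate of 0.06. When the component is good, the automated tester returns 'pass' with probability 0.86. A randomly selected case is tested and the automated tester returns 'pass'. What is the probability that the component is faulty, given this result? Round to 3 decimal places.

Let H be the event that the component is faulty. P(H) = 0.21, so P(¬H) = 0.79. With E the 'pass' result, P(E|H) = 0.06 and P(E|¬H) = 0.86.
P(E) = 0.06·0.21 + 0.86·0.79 = 0.012600 + 0.67940 = 0.69200.
By Bayes' theorem, P(H|E) = 0.012600 / 0.69200 = 0.018.

P(H | E) ≈ 0.018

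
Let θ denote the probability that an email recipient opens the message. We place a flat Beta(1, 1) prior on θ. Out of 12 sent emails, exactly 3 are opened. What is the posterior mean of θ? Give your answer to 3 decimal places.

The binomial likelihood is conjugate to the Beta prior: with 3 successes and 9 failures, the posterior is Beta(1+3, 1+9) = Beta(4, 10).
Posterior mean = α/(α+β) = 4/14 = 0.286.

Posterior mean ≈ 0.286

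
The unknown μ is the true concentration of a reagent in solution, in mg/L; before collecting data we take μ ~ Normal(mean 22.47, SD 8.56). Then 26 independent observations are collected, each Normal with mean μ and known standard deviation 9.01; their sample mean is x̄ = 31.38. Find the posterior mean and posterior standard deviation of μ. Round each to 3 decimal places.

With known σ, the Normal prior is conjugate. Weight on the data is w = (n/σ²)/(n/σ² + 1/τ₀²) = 0.320276/(0.320276+0.0136475) = 0.95913.
Posterior mean = w·x̄ + (1−w)·μ₀ = 0.95913·31.38 + 0.040870·22.47 = 31.016. Posterior variance = 1/(0.320276+0.0136475) = 2.99470, so SD = 1.731.

Posterior mean ≈ 31.016; posterior SD ≈ 1.731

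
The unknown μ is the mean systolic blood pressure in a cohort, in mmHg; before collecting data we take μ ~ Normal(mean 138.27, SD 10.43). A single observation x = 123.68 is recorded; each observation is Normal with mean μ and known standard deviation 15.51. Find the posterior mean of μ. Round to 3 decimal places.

With known σ, the Normal prior is conjugate. Weight on the data is w = (n/σ²)/(n/σ² + 1/τ₀²) = 0.00415697/(0.00415697+0.00919245) = 0.31140.
Posterior mean = w·x̄ + (1−w)·μ₀ = 0.31140·123.68 + 0.68860·138.27 = 133.727.

Posterior mean ≈ 133.727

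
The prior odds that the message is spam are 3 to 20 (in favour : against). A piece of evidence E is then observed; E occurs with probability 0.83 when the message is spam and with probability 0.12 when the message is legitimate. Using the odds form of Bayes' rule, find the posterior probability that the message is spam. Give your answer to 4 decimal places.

Posterior probability ≈ 0.5092

Prior odds = 3/20 = 0.15000. In log-odds, ln(0.15000) = -1.8971.
Add log likelihood ratio: ln(6.9167) = 1.9339.
Posterior log-odds = 0.036814, so posterior odds = exp(0.036814) = 1.0375. Converting, P(H|E) = 1.0375/2.0375 = 0.5092.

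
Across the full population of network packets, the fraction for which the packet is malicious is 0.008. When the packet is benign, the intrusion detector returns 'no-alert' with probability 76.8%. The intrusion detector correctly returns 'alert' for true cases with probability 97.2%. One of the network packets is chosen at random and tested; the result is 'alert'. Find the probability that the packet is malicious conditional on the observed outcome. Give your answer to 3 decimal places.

Write H for 'the packet is malicious'. Prior odds H:¬H = 0.008/0.992 = 0.0080645. For the 'alert' outcome, the likelihood ratio is 0.972/0.232 = 4.1897.
Posterior odds = 0.0080645 × 4.1897 = 0.033788, so P(H|E) = 0.033788/(1+0.033788) = 0.033.

P(H | E) ≈ 0.033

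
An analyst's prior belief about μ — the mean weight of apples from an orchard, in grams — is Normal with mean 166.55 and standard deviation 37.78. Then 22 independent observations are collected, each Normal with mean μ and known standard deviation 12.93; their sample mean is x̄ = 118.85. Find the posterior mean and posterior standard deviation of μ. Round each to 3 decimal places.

Posterior mean ≈ 119.103; posterior SD ≈ 2.749

Prior precision 1/τ₀² = 1/37.78² = 0.00070061; data precision n/σ² = 22/12.93² = 0.131591.
Posterior precision = 0.00070061 + 0.131591 = 0.132291, giving posterior SD = 1/√0.132291 = 2.749.
Posterior mean = (0.00070061·166.55 + 0.131591·118.85) / 0.132291 = 119.103.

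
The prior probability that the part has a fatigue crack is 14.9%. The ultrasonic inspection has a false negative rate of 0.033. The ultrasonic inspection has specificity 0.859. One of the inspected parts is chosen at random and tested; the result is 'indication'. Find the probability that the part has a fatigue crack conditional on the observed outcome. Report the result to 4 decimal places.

P(H | E) ≈ 0.5456

Write H for 'the part has a fatigue crack'. Prior odds H:¬H = 0.149/0.851 = 0.17509. For the 'indication' outcome, the likelihood ratio is 0.967/0.141 = 6.8582.
Posterior odds = 0.17509 × 6.8582 = 1.2008, so P(H|E) = 1.2008/(1+1.2008) = 0.5456.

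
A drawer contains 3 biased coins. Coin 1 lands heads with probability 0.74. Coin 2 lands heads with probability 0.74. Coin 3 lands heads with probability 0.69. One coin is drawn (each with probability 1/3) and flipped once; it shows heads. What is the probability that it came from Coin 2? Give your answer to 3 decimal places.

Posterior probability ≈ 0.341

Tabulate prior·likelihood by source: [1] prior 0.333333, lik 0.74, product 0.2467; [2] prior 0.333333, lik 0.74, product 0.2467; [3] prior 0.333333, lik 0.69, product 0.2300.
Normalizing constant = 0.72333; the posterior for Coin 2 is its product over the sum, 0.2467/0.72333 = 0.341.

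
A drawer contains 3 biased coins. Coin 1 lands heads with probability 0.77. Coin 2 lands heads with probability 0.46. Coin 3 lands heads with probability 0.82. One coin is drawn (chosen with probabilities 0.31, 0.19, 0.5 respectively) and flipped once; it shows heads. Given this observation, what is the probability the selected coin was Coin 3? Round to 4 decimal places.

Posterior probability ≈ 0.5570

Tabulate prior·likelihood by source: [1] prior 0.31, lik 0.77, product 0.2387; [2] prior 0.19, lik 0.46, product 0.08740; [3] prior 0.5, lik 0.82, product 0.4100.
Normalizing constant = 0.73610; the posterior for Coin 3 is its product over the sum, 0.4100/0.73610 = 0.5570.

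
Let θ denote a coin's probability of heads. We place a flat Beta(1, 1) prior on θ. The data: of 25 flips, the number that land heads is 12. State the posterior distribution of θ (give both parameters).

Posterior: Beta(13, 14)

The binomial likelihood is conjugate to the Beta prior: with 12 successes and 13 failures, the posterior is Beta(1+12, 1+13) = Beta(13, 14).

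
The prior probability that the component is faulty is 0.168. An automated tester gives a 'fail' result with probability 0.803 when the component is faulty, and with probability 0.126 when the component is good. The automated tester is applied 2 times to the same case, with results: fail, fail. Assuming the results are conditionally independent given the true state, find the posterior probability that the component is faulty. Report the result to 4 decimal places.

Let H be the event that the component is faulty; start with P(H) = 0.168. P('fail'|H) = 0.803, P('fail'|¬H) = 0.126.
Update on result 1 ('fail'): P(H) ← 0.803·0.1680 / (0.803·0.1680 + 0.126·0.8320) = 0.13490/0.23974 = 0.5627.
Update on result 2 ('fail'): P(H) ← 0.803·0.5627 / (0.803·0.5627 + 0.126·0.4373) = 0.45186/0.50696 = 0.8913.

Posterior P(H) ≈ 0.8913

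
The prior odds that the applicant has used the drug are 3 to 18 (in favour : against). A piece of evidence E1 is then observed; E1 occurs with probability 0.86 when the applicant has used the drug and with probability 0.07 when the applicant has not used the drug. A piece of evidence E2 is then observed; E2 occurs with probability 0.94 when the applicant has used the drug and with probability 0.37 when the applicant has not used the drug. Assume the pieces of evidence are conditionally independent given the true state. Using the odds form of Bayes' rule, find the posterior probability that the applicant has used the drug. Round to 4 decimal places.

Posterior probability ≈ 0.8388

Prior odds = 3/18 = 0.16667.
Likelihood ratio for E1 = 0.86/0.07 = 12.286.
Likelihood ratio for E2 = 0.94/0.37 = 2.5405.
Posterior odds = prior odds × LR₁ × LR₂ = 5.2021.
Posterior probability = odds/(1+odds) = 5.2021/6.2021 = 0.8388.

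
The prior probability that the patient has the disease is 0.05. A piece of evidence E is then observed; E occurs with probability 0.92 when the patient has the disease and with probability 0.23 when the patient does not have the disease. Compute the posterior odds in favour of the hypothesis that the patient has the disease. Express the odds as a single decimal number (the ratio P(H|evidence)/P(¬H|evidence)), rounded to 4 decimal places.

Posterior odds ≈ 0.2105

Prior odds = 0.05/(1−0.05) = 0.052632.
Likelihood ratio for E = 0.92/0.23 = 4.0000.
Posterior odds = prior odds × LR = 0.21053.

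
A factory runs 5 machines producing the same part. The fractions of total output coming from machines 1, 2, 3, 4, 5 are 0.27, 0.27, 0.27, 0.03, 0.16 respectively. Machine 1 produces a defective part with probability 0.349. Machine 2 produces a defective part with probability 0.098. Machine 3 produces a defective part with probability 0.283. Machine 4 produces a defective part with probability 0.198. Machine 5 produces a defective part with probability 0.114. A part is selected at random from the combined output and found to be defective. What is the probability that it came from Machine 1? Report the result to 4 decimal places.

Posterior probability ≈ 0.4258

Tabulate prior·likelihood by source: [1] prior 0.27, lik 0.349, product 0.09423; [2] prior 0.27, lik 0.098, product 0.02646; [3] prior 0.27, lik 0.283, product 0.07641; [4] prior 0.03, lik 0.198, product 0.005940; [5] prior 0.16, lik 0.114, product 0.01824.
Normalizing constant = 0.22128; the posterior for Machine 1 is its product over the sum, 0.09423/0.22128 = 0.4258.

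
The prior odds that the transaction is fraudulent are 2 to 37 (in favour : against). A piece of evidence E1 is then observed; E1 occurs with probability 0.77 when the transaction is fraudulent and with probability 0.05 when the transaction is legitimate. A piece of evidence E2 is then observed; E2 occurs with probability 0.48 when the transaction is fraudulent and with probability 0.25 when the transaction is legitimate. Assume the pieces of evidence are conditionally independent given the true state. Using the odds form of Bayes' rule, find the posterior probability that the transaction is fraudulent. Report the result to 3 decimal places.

Posterior probability ≈ 0.615

Prior odds = 2/37 = 0.054054. In log-odds, ln(0.054054) = -2.9178.
Add log likelihood ratios: ln(15.400) + ln(1.9200) = 3.3867.
Posterior log-odds = 0.46892, so posterior odds = exp(0.46892) = 1.5983. Converting, P(H|E) = 1.5983/2.5983 = 0.615.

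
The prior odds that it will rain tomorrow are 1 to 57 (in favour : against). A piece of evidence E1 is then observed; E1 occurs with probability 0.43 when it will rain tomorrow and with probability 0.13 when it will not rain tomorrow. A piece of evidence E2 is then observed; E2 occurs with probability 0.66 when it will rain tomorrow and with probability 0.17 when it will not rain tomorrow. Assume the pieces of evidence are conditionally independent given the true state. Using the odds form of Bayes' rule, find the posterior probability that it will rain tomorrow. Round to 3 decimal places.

Prior odds = 1/57 = 0.017544.
Likelihood ratio for E1 = 0.43/0.13 = 3.3077.
Likelihood ratio for E2 = 0.66/0.17 = 3.8824.
Posterior odds = prior odds × LR₁ × LR₂ = 0.22529.
Posterior probability = odds/(1+odds) = 0.22529/1.2253 = 0.184.

Posterior probability ≈ 0.184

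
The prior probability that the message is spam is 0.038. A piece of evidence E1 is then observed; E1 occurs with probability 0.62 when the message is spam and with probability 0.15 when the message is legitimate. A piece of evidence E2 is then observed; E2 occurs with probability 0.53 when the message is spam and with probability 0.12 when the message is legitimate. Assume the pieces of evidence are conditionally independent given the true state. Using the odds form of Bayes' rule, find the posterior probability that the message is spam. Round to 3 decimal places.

Posterior probability ≈ 0.419

Prior odds = 0.038/(1−0.038) = 0.039501. In log-odds, ln(0.039501) = -3.2314.
Add log likelihood ratios: ln(4.1333) + ln(4.4167) = 2.9045.
Posterior log-odds = -0.32696, so posterior odds = exp(-0.32696) = 0.72111. Converting, P(H|E) = 0.72111/1.7211 = 0.419.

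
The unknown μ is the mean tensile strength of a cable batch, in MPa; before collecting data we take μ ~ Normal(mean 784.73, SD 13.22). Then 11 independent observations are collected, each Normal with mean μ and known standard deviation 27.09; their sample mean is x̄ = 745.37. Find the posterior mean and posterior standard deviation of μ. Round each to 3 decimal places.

Posterior mean ≈ 756.244; posterior SD ≈ 6.949

Prior precision 1/τ₀² = 1/13.22² = 0.00572186; data precision n/σ² = 11/27.09² = 0.0149891.
Posterior precision = 0.00572186 + 0.0149891 = 0.0207109, giving posterior SD = 1/√0.0207109 = 6.949.
Posterior mean = (0.00572186·784.73 + 0.0149891·745.37) / 0.0207109 = 756.244.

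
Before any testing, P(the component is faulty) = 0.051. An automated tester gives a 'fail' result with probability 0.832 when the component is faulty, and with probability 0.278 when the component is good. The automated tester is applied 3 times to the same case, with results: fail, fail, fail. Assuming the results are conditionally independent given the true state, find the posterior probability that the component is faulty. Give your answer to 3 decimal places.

Posterior P(H) ≈ 0.590

With H the event that the component is faulty, the joint likelihood of the observed sequence is P(data|H) = 0.832·0.832·0.832 = 0.57593 and P(data|¬H) = 0.278·0.278·0.278 = 0.021485.
Bayes: P(H|data) = 0.051·0.57593 / (0.051·0.57593 + 0.949·0.021485) = 0.029372/0.049762 = 0.5903.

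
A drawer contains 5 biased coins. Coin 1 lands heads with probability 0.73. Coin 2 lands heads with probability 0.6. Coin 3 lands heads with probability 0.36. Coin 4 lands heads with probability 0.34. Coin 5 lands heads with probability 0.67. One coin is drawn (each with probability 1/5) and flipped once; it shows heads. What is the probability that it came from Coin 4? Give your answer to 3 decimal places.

Posterior probability ≈ 0.126

Tabulate prior·likelihood by source: [1] prior 0.2, lik 0.73, product 0.1460; [2] prior 0.2, lik 0.6, product 0.1200; [3] prior 0.2, lik 0.36, product 0.07200; [4] prior 0.2, lik 0.34, product 0.06800; [5] prior 0.2, lik 0.67, product 0.1340.
Normalizing constant = 0.54000; the posterior for Coin 4 is its product over the sum, 0.06800/0.54000 = 0.126.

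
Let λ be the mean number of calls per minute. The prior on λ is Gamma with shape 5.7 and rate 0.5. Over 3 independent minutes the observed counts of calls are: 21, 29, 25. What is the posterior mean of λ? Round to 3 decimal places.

Posterior mean ≈ 23.057

Total count ∑xᵢ = 75 over n = 3 minutes.
Gamma is conjugate to the Poisson likelihood: posterior is Gamma(shape = 5.7+75 = 80.7, rate = 0.5+3 = 3.5).
Posterior mean = shape/rate = 80.7/3.5 = 23.057.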